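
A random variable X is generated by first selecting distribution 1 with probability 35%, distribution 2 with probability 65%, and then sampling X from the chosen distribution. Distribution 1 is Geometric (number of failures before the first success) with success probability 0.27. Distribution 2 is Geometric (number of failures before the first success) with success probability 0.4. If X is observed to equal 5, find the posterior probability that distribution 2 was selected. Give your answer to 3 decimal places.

0.508

Likelihoods P(X=5 | ·): 1: 0.0559729; 2: 0.031104.
Posterior ∝ prior × likelihood. Numerator for 2: 0.65·0.031104 = 0.0202176.
Normalizing constant: 0.35·0.0559729 + 0.65·0.031104 = 0.0398081.
P(2 | observation) = 0.0202176 / 0.0398081 = 0.507876.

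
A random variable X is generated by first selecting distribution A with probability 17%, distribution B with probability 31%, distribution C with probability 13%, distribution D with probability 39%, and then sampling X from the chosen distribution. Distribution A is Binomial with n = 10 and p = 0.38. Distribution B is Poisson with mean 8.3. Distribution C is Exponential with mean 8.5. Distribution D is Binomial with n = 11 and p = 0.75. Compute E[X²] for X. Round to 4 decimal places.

For each component E[X²] = Var + (mean)², giving A: 16.796; B: 77.19; C: 144.5; D: 70.125.
Overall E[X²] = 0.17·16.796 + 0.31·77.19 + 0.13·144.5 + 0.39·70.125 = 72.918.

72.9180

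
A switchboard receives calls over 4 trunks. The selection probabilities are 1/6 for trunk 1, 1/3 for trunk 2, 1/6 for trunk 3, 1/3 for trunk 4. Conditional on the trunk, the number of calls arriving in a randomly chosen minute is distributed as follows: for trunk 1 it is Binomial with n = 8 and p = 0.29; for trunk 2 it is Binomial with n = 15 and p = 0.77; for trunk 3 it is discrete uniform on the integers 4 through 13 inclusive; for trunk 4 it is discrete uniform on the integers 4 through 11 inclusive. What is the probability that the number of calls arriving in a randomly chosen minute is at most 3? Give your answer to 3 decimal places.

0.137

Conditional on each trunk, P(X ≤ 3): 1: 0.823651; 2: 4.8796e-06; 3: 0; 4: 0.
By total probability, P(X ≤ 3) = 0.166667·0.823651 + 0.333333·4.8796e-06 + 0.166667·0 + 0.333333·0 = 0.137277.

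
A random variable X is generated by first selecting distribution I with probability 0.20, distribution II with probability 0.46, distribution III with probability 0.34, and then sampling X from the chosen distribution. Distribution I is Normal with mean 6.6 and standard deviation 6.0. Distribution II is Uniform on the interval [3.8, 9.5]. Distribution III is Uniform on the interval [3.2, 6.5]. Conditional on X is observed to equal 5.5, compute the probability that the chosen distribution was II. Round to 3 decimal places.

0.410

Likelihoods f(5.5 | ·): I: 0.0653823; II: 0.175439; III: 0.30303.
Posterior ∝ prior × likelihood. Numerator for II: 0.46·0.175439 = 0.0807018.
Normalizing constant: 0.2·0.0653823 + 0.46·0.175439 + 0.34·0.30303 = 0.196809.
P(II | observation) = 0.0807018 / 0.196809 = 0.410052.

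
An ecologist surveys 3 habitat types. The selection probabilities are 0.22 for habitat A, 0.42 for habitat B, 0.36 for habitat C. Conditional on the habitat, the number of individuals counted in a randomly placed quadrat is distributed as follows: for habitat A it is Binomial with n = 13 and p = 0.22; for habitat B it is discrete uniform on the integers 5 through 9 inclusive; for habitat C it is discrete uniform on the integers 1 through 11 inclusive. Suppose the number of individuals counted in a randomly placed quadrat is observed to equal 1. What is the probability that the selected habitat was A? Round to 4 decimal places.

Likelihoods P(X=1 | ·): A: 0.145045; B: 0; C: 0.0909091.
Posterior ∝ prior × likelihood. Numerator for A: 0.22·0.145045 = 0.0319098.
Normalizing constant: 0.22·0.145045 + 0.42·0 + 0.36·0.0909091 = 0.0646371.
P(A | observation) = 0.0319098 / 0.0646371 = 0.493676.

0.4937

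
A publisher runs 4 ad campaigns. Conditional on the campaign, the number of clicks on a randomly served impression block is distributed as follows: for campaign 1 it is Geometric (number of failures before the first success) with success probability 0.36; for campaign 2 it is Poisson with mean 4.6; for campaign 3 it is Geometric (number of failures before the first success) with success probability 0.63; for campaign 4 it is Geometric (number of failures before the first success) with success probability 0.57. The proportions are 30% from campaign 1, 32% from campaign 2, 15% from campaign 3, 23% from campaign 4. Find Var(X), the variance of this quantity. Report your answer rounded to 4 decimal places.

Per component, 1: μ=1.77778, E[X²]=8.09877; 2: μ=4.6, E[X²]=25.76; 3: μ=0.587302, E[X²]=1.27715; 4: μ=0.754386, E[X²]=1.89258.
E[X] = 0.3·1.77778 + 0.32·4.6 + 0.15·0.587302 + 0.23·0.754386 = 2.26694.
E[X²] = 0.3·8.09877 + 0.32·25.76 + 0.15·1.27715 + 0.23·1.89258 = 11.2997.
Var(X) = E[X²] − (E[X])² = 11.2997 − 5.139 = 6.16069.

6.1607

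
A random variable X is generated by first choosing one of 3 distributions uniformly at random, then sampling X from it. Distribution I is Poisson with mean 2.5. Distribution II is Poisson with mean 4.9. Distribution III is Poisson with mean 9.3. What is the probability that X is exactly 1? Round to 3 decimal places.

Conditional on each component, P(X = 1): I: 0.205212; II: 0.0364883; III: 0.000850245.
By total probability, P(X = 1) = 0.333333·0.205212 + 0.333333·0.0364883 + 0.333333·0.000850245 = 0.0808503.

0.081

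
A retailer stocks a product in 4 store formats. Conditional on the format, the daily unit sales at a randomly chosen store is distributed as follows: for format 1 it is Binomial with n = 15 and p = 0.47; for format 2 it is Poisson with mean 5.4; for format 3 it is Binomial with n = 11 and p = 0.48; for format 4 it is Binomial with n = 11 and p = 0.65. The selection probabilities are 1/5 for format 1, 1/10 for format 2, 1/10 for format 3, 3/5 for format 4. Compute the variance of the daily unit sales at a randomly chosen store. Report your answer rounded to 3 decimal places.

Per component, 1: μ=7.05, E[X²]=53.439; 2: μ=5.4, E[X²]=34.56; 3: μ=5.28, E[X²]=30.624; 4: μ=7.15, E[X²]=53.625.
E[X] = 0.2·7.05 + 0.1·5.4 + 0.1·5.28 + 0.6·7.15 = 6.768.
E[X²] = 0.2·53.439 + 0.1·34.56 + 0.1·30.624 + 0.6·53.625 = 49.3812.
Var(X) = E[X²] − (E[X])² = 49.3812 − 45.8058 = 3.57538.

3.575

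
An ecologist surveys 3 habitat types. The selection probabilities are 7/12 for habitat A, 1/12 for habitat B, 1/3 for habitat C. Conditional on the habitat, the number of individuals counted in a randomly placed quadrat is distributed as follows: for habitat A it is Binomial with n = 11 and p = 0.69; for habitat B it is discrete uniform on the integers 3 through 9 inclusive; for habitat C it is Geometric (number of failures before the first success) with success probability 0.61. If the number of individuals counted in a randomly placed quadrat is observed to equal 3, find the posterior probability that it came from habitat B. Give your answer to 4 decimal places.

0.4465

Likelihoods P(X=3 | ·): A: 0.00462301; B: 0.142857; C: 0.0361846.
Posterior ∝ prior × likelihood. Numerator for B: 0.0833333·0.142857 = 0.0119048.
Normalizing constant: 0.583333·0.00462301 + 0.0833333·0.142857 + 0.333333·0.0361846 = 0.026663.
P(B | observation) = 0.0119048 / 0.026663 = 0.446489.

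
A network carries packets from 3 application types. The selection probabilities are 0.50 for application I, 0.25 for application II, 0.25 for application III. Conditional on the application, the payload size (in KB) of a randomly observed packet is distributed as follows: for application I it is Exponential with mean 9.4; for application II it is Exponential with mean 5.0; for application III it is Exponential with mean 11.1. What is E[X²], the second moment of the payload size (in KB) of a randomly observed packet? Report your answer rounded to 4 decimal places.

162.4650

For each component E[X²] = Var + (mean)², giving I: 176.72; II: 50; III: 246.42.
Overall E[X²] = 0.5·176.72 + 0.25·50 + 0.25·246.42 = 162.465.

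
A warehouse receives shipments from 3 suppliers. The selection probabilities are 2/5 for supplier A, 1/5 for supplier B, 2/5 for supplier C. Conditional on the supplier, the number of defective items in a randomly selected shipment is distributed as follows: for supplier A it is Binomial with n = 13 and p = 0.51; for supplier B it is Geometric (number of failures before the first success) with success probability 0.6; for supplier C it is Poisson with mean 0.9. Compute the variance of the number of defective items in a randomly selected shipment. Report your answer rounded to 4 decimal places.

9.9842

Per component, A: μ=6.63, E[X²]=47.2056; B: μ=0.666667, E[X²]=1.55556; C: μ=0.9, E[X²]=1.71.
E[X] = 0.4·6.63 + 0.2·0.666667 + 0.4·0.9 = 3.14533.
E[X²] = 0.4·47.2056 + 0.2·1.55556 + 0.4·1.71 = 19.8774.
Var(X) = E[X²] − (E[X])² = 19.8774 − 9.89312 = 9.98423.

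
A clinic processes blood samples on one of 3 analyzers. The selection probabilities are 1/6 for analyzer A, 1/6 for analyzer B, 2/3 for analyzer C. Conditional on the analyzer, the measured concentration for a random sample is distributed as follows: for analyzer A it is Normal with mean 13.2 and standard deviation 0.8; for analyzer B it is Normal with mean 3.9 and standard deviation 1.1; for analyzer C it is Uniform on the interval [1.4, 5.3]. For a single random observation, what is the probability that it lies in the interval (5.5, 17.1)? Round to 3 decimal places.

Conditional on each analyzer, P(5.5 < X < 17.1): A: 0.999999; B: 0.0728976; C: 0.
By total probability, P(5.5 < X < 17.1) = 0.166667·0.999999 + 0.166667·0.0728976 + 0.666667·0 = 0.178816.

0.179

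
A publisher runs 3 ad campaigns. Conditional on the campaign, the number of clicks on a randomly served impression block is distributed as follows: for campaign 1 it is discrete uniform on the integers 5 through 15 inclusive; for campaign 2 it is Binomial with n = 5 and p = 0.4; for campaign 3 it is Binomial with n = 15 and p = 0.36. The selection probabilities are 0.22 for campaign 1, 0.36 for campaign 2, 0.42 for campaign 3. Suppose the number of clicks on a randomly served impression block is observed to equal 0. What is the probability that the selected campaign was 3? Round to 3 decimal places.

0.018

Likelihoods P(X=0 | ·): 1: 0; 2: 0.07776; 3: 0.00123794.
Posterior ∝ prior × likelihood. Numerator for 3: 0.42·0.00123794 = 0.000519935.
Normalizing constant: 0.22·0 + 0.36·0.07776 + 0.42·0.00123794 = 0.0285135.
P(3 | observation) = 0.000519935 / 0.0285135 = 0.0182347.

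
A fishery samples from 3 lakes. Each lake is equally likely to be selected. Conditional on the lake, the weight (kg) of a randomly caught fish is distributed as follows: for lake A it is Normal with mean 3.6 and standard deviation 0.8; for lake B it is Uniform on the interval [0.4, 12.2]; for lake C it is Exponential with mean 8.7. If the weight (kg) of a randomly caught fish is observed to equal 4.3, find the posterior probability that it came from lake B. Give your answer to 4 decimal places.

0.1712

Likelihoods f(4.3 | ·): A: 0.340069; B: 0.0847458; C: 0.070118.
Posterior ∝ prior × likelihood. Numerator for B: 0.333333·0.0847458 = 0.0282486.
Normalizing constant: 0.333333·0.340069 + 0.333333·0.0847458 + 0.333333·0.070118 = 0.164977.
P(B | observation) = 0.0282486 / 0.164977 = 0.171227.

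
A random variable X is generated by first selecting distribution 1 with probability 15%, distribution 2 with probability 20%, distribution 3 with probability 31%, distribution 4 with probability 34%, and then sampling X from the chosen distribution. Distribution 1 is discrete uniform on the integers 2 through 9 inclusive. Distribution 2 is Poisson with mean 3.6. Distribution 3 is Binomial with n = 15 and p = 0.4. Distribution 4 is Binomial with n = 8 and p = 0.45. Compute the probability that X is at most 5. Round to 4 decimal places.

0.6787

Conditional on each component, P(X ≤ 5): 1: 0.5; 2: 0.844119; 3: 0.403216; 4: 0.911544.
By total probability, P(X ≤ 5) = 0.15·0.5 + 0.2·0.844119 + 0.31·0.403216 + 0.34·0.911544 = 0.678746.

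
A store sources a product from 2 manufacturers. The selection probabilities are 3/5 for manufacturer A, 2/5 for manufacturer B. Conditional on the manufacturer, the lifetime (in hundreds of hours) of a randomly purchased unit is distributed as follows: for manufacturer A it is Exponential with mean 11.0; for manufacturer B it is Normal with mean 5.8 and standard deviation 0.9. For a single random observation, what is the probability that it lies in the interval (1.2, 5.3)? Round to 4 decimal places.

0.2831

Conditional on each manufacturer, P(1.2 < X < 5.3): A: 0.27899; B: 0.289257.
By total probability, P(1.2 < X < 5.3) = 0.6·0.27899 + 0.4·0.289257 = 0.283097.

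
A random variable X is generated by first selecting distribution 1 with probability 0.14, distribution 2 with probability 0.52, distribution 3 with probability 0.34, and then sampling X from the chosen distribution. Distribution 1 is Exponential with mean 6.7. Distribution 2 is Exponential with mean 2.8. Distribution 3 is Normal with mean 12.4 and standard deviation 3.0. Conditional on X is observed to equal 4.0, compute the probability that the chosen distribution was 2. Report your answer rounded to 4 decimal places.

0.7821

Likelihoods f(4.0 | ·): 1: 0.0821571; 2: 0.0855897; 3: 0.00263848.
Posterior ∝ prior × likelihood. Numerator for 2: 0.52·0.0855897 = 0.0445066.
Normalizing constant: 0.14·0.0821571 + 0.52·0.0855897 + 0.34·0.00263848 = 0.0569057.
P(2 | observation) = 0.0445066 / 0.0569057 = 0.782112.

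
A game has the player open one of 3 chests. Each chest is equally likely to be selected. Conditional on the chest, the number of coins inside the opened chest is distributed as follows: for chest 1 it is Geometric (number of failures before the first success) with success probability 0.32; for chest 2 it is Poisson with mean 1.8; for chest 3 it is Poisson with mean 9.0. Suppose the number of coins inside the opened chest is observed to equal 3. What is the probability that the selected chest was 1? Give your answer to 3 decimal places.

Likelihoods P(X=3 | ·): 1: 0.100618; 2: 0.160671; 3: 0.0149943.
Posterior ∝ prior × likelihood. Numerator for 1: 0.333333·0.100618 = 0.0335394.
Normalizing constant: 0.333333·0.100618 + 0.333333·0.160671 + 0.333333·0.0149943 = 0.0920944.
P(1 | observation) = 0.0335394 / 0.0920944 = 0.364185.

0.364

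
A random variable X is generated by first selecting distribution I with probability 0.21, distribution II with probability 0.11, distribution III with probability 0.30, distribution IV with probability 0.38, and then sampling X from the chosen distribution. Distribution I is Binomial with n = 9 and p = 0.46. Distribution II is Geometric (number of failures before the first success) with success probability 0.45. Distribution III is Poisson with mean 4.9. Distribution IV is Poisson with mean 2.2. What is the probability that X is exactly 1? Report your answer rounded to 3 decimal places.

0.137

Conditional on each component, P(X = 1): I: 0.029933; II: 0.2475; III: 0.0364883; IV: 0.243767.
By total probability, P(X = 1) = 0.21·0.029933 + 0.11·0.2475 + 0.3·0.0364883 + 0.38·0.243767 = 0.137089.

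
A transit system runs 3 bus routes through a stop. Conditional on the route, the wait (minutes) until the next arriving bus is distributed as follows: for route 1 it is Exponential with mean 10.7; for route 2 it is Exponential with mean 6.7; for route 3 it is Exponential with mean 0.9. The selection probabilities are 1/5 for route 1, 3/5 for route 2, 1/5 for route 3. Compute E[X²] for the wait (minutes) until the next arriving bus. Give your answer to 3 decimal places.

For each component E[X²] = Var + (mean)², giving 1: 228.98; 2: 89.78; 3: 1.62.
Overall E[X²] = 0.2·228.98 + 0.6·89.78 + 0.2·1.62 = 99.988.

99.988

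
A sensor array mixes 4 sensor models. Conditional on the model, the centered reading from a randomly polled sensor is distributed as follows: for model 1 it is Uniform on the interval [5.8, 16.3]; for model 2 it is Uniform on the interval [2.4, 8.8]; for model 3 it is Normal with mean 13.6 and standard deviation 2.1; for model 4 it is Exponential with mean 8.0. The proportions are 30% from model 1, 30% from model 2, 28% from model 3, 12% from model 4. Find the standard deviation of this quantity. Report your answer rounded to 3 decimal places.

Per component, 1: μ=11.05, E[X²]=131.29; 2: μ=5.6, E[X²]=34.7733; 3: μ=13.6, E[X²]=189.37; 4: μ=8, E[X²]=128.
E[X] = 0.3·11.05 + 0.3·5.6 + 0.28·13.6 + 0.12·8 = 9.763.
E[X²] = 0.3·131.29 + 0.3·34.7733 + 0.28·189.37 + 0.12·128 = 118.203.
Var(X) = E[X²] − (E[X])² = 118.203 − 95.3162 = 22.8864.
SD(X) = √22.8864 = 4.78398.

4.784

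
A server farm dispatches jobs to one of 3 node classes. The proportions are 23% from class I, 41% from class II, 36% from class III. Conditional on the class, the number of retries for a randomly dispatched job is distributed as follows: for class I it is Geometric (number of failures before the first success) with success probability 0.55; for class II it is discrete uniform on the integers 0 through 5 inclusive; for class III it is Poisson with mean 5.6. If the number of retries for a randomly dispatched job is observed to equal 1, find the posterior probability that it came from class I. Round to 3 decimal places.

Likelihoods P(X=1 | ·): I: 0.2475; II: 0.166667; III: 0.020708.
Posterior ∝ prior × likelihood. Numerator for I: 0.23·0.2475 = 0.056925.
Normalizing constant: 0.23·0.2475 + 0.41·0.166667 + 0.36·0.020708 = 0.132713.
P(I | observation) = 0.056925 / 0.132713 = 0.428932.

0.429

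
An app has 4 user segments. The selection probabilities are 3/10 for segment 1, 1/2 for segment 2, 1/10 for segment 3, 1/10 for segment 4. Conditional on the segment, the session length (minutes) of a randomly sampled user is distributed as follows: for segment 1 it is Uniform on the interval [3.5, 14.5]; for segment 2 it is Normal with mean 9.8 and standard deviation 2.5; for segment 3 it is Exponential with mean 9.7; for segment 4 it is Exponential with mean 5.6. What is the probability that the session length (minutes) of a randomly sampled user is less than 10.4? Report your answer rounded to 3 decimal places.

Conditional on each segment, P(X < 10.4): 1: 0.627273; 2: 0.594835; 3: 0.657733; 4: 0.843882.
By total probability, P(X < 10.4) = 0.3·0.627273 + 0.5·0.594835 + 0.1·0.657733 + 0.1·0.843882 = 0.635761.

0.636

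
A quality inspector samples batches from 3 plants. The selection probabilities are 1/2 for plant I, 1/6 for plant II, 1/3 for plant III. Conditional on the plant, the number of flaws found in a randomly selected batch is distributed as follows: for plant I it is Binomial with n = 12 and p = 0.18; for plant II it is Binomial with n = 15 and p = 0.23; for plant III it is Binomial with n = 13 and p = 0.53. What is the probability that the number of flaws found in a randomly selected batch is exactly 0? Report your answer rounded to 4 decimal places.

0.0495

Conditional on each plant, P(X = 0): I: 0.0924201; II: 0.0198317; III: 5.461e-05.
By total probability, P(X = 0) = 0.5·0.0924201 + 0.166667·0.0198317 + 0.333333·5.461e-05 = 0.0495335.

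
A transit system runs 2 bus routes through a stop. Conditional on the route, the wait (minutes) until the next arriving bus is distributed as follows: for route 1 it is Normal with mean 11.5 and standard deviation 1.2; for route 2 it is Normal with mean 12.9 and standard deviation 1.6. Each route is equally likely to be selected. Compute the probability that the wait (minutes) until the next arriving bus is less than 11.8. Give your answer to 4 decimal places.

Conditional on each route, P(X < 11.8): 1: 0.598706; 2: 0.245884.
By total probability, P(X < 11.8) = 0.5·0.598706 + 0.5·0.245884 = 0.422295.

0.4223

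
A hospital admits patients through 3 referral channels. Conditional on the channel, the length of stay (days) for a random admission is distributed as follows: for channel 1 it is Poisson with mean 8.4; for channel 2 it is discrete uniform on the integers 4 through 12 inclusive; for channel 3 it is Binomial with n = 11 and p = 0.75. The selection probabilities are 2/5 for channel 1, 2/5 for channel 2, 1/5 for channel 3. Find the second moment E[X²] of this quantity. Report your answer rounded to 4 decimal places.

For each component E[X²] = Var + (mean)², giving 1: 78.96; 2: 70.6667; 3: 70.125.
Overall E[X²] = 0.4·78.96 + 0.4·70.6667 + 0.2·70.125 = 73.8757.

73.8757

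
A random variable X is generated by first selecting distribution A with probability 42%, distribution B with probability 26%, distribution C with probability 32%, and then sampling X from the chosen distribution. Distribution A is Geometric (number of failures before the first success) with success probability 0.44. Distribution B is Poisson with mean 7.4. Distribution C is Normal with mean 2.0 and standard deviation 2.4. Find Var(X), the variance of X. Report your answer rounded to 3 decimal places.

11.579

Per component, A: μ=1.27273, E[X²]=4.5124; B: μ=7.4, E[X²]=62.16; C: μ=2, E[X²]=9.76.
E[X] = 0.42·1.27273 + 0.26·7.4 + 0.32·2 = 3.09855.
E[X²] = 0.42·4.5124 + 0.26·62.16 + 0.32·9.76 = 21.18.
Var(X) = E[X²] − (E[X])² = 21.18 − 9.60098 = 11.579.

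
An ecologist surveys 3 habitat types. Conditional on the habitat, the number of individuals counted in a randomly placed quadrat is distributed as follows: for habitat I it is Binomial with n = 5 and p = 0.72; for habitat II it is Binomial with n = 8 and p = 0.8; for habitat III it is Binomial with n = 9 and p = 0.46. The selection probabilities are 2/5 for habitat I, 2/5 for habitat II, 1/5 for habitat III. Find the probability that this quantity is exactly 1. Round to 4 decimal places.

Conditional on each habitat, P(X = 1): I: 0.0221276; II: 8.192e-05; III: 0.029933.
By total probability, P(X = 1) = 0.4·0.0221276 + 0.4·8.192e-05 + 0.2·0.029933 = 0.0148704.

0.0149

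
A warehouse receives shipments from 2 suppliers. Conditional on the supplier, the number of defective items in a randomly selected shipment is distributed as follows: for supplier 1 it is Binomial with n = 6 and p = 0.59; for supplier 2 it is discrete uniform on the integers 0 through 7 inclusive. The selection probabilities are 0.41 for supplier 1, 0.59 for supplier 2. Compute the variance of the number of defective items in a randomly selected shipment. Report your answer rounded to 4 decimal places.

3.6930

Per component, 1: μ=3.54, E[X²]=13.983; 2: μ=3.5, E[X²]=17.5.
E[X] = 0.41·3.54 + 0.59·3.5 = 3.5164.
E[X²] = 0.41·13.983 + 0.59·17.5 = 16.058.
Var(X) = E[X²] − (E[X])² = 16.058 − 12.3651 = 3.69296.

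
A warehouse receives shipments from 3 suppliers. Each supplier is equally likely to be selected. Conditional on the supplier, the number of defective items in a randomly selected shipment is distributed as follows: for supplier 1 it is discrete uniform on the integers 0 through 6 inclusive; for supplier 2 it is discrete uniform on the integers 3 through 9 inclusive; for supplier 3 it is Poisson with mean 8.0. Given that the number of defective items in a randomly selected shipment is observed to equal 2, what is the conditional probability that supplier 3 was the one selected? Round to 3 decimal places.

Likelihoods P(X=2 | ·): 1: 0.142857; 2: 0; 3: 0.0107348.
Posterior ∝ prior × likelihood. Numerator for 3: 0.333333·0.0107348 = 0.00357827.
Normalizing constant: 0.333333·0.142857 + 0.333333·0 + 0.333333·0.0107348 = 0.0511973.
P(3 | observation) = 0.00357827 / 0.0511973 = 0.0698917.

0.070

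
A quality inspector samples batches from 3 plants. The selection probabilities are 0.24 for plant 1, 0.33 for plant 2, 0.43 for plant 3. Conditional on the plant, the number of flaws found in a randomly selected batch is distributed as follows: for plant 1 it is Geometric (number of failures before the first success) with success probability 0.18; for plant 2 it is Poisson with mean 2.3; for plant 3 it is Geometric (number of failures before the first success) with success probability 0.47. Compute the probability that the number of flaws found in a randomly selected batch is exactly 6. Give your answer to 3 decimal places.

0.024

Conditional on each plant, P(X = 6): 1: 0.0547212; 2: 0.0206138; 3: 0.0104172.
By total probability, P(X = 6) = 0.24·0.0547212 + 0.33·0.0206138 + 0.43·0.0104172 = 0.024415.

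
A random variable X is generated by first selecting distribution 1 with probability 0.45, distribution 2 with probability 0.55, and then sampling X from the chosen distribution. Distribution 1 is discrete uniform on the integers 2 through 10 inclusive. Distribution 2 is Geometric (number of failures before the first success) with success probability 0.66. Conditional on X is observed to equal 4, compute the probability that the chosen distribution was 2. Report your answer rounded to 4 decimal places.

Likelihoods P(X=4 | ·): 1: 0.111111; 2: 0.00881982.
Posterior ∝ prior × likelihood. Numerator for 2: 0.55·0.00881982 = 0.0048509.
Normalizing constant: 0.45·0.111111 + 0.55·0.00881982 = 0.0548509.
P(2 | observation) = 0.0048509 / 0.0548509 = 0.0884379.

0.0884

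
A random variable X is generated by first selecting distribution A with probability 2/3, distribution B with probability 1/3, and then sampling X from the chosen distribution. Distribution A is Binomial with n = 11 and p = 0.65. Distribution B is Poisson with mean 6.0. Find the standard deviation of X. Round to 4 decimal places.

Per component, A: μ=7.15, E[X²]=53.625; B: μ=6, E[X²]=42.
E[X] = 0.666667·7.15 + 0.333333·6 = 6.76667.
E[X²] = 0.666667·53.625 + 0.333333·42 = 49.75.
Var(X) = E[X²] − (E[X])² = 49.75 − 45.7878 = 3.96222.
SD(X) = √3.96222 = 1.99053.

1.9905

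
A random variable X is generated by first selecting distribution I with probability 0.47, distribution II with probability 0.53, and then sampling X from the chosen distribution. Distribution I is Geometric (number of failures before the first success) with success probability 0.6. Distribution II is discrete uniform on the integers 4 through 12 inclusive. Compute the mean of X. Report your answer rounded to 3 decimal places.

4.553

Component means — I: 0.666667; II: 8.
E[X] = 0.47·0.666667 + 0.53·8 = 4.55333.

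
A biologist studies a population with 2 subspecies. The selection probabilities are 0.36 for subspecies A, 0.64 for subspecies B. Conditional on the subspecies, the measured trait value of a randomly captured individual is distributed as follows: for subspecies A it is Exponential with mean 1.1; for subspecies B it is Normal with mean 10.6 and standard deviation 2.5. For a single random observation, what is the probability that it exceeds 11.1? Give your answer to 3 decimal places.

0.269

Conditional on each subspecies, P(X > 11.1): A: 4.14547e-05; B: 0.42074.
By total probability, P(X > 11.1) = 0.36·4.14547e-05 + 0.64·0.42074 = 0.269289.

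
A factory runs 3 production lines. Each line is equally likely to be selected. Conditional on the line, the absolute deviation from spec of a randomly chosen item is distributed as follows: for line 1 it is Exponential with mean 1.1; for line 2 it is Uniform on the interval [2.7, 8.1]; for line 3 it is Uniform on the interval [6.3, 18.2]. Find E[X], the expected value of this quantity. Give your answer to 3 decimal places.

Component means — 1: 1.1; 2: 5.4; 3: 12.25.
E[X] = 0.333333·1.1 + 0.333333·5.4 + 0.333333·12.25 = 6.25.

6.250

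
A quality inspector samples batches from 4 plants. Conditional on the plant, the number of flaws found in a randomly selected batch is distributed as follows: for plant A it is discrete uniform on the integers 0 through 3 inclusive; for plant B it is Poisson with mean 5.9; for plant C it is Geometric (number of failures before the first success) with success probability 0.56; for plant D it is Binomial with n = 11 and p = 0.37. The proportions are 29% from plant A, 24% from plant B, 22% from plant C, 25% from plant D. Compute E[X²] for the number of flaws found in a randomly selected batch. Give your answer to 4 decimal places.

For each component E[X²] = Var + (mean)², giving A: 3.5; B: 40.71; C: 2.02041; D: 19.129.
Overall E[X²] = 0.29·3.5 + 0.24·40.71 + 0.22·2.02041 + 0.25·19.129 = 16.0121.

16.0121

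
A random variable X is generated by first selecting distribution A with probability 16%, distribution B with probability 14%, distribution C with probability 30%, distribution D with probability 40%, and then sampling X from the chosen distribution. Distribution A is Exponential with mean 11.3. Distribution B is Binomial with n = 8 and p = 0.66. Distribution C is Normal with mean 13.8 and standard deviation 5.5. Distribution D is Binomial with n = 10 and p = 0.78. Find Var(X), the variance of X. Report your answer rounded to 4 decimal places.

Per component, A: μ=11.3, E[X²]=255.38; B: μ=5.28, E[X²]=29.6736; C: μ=13.8, E[X²]=220.69; D: μ=7.8, E[X²]=62.556.
E[X] = 0.16·11.3 + 0.14·5.28 + 0.3·13.8 + 0.4·7.8 = 9.8072.
E[X²] = 0.16·255.38 + 0.14·29.6736 + 0.3·220.69 + 0.4·62.556 = 136.245.
Var(X) = E[X²] − (E[X])² = 136.245 − 96.1812 = 40.0633.

40.0633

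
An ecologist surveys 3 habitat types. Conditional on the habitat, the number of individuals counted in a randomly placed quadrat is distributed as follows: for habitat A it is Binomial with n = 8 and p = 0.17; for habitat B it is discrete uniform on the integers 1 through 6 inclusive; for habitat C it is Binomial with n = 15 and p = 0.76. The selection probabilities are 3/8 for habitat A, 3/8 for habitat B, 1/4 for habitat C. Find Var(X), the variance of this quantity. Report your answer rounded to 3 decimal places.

Per component, A: μ=1.36, E[X²]=2.9784; B: μ=3.5, E[X²]=15.1667; C: μ=11.4, E[X²]=132.696.
E[X] = 0.375·1.36 + 0.375·3.5 + 0.25·11.4 = 4.6725.
E[X²] = 0.375·2.9784 + 0.375·15.1667 + 0.25·132.696 = 39.9784.
Var(X) = E[X²] − (E[X])² = 39.9784 − 21.8323 = 18.1461.

18.146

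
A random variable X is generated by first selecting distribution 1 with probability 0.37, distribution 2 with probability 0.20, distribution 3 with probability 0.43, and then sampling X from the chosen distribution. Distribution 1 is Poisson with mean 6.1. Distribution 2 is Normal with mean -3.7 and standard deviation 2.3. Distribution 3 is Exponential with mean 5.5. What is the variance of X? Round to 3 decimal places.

30.766

Per component, 1: μ=6.1, E[X²]=43.31; 2: μ=-3.7, E[X²]=18.98; 3: μ=5.5, E[X²]=60.5.
E[X] = 0.37·6.1 + 0.2·-3.7 + 0.43·5.5 = 3.882.
E[X²] = 0.37·43.31 + 0.2·18.98 + 0.43·60.5 = 45.8357.
Var(X) = E[X²] − (E[X])² = 45.8357 − 15.0699 = 30.7658.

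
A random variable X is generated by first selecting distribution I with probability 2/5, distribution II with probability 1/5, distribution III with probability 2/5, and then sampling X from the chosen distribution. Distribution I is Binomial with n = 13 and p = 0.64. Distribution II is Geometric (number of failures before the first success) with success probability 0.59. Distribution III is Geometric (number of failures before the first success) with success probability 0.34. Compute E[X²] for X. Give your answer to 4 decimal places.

33.0102

For each component E[X²] = Var + (mean)², giving I: 72.2176; II: 1.66073; III: 9.47751.
Overall E[X²] = 0.4·72.2176 + 0.2·1.66073 + 0.4·9.47751 = 33.0102.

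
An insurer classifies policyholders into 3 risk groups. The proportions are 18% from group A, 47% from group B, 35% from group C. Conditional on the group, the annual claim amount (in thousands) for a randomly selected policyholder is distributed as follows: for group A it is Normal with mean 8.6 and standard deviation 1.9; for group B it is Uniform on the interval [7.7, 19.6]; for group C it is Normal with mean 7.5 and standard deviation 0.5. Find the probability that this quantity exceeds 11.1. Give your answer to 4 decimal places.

0.3527

Conditional on each group, P(X > 11.1): A: 0.0941224; B: 0.714286; C: 3.01092e-13.
By total probability, P(X > 11.1) = 0.18·0.0941224 + 0.47·0.714286 + 0.35·3.01092e-13 = 0.352656.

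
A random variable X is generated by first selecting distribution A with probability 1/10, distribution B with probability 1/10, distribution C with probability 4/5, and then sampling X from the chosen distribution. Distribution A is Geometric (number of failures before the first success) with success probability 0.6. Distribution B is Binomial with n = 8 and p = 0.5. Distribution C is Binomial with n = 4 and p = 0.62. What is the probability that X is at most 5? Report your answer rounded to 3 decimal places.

Conditional on each component, P(X ≤ 5): A: 0.995904; B: 0.855469; C: 1.
By total probability, P(X ≤ 5) = 0.1·0.995904 + 0.1·0.855469 + 0.8·1 = 0.985137.

0.985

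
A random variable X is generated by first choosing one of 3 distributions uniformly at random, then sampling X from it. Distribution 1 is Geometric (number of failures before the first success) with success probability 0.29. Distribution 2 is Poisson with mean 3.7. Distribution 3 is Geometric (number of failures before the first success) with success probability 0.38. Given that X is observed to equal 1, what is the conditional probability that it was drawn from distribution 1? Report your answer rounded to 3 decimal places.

0.386

Likelihoods P(X=1 | ·): 1: 0.2059; 2: 0.091477; 3: 0.2356.
Posterior ∝ prior × likelihood. Numerator for 1: 0.333333·0.2059 = 0.0686333.
Normalizing constant: 0.333333·0.2059 + 0.333333·0.091477 + 0.333333·0.2356 = 0.177659.
P(1 | observation) = 0.0686333 / 0.177659 = 0.386321.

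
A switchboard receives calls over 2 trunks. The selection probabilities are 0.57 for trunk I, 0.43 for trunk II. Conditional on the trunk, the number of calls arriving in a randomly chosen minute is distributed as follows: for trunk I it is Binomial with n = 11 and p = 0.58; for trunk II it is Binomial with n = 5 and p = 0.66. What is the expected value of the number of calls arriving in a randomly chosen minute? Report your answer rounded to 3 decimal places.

5.056

Component means — I: 6.38; II: 3.3.
E[X] = 0.57·6.38 + 0.43·3.3 = 5.0556.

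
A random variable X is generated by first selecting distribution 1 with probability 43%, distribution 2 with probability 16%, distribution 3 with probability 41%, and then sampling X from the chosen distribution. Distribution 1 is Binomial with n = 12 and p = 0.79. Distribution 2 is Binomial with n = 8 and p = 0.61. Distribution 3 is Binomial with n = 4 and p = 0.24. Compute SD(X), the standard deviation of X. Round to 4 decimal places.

Per component, 1: μ=9.48, E[X²]=91.8612; 2: μ=4.88, E[X²]=25.7176; 3: μ=0.96, E[X²]=1.6512.
E[X] = 0.43·9.48 + 0.16·4.88 + 0.41·0.96 = 5.2508.
E[X²] = 0.43·91.8612 + 0.16·25.7176 + 0.41·1.6512 = 44.2921.
Var(X) = E[X²] − (E[X])² = 44.2921 − 27.5709 = 16.7212.
SD(X) = √16.7212 = 4.08916.

4.0892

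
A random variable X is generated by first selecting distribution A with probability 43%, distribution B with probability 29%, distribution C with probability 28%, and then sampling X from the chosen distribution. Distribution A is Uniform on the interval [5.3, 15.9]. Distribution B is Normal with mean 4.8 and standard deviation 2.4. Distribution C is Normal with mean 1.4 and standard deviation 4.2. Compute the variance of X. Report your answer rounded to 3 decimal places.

Per component, A: μ=10.6, E[X²]=121.723; B: μ=4.8, E[X²]=28.8; C: μ=1.4, E[X²]=19.6.
E[X] = 0.43·10.6 + 0.29·4.8 + 0.28·1.4 = 6.342.
E[X²] = 0.43·121.723 + 0.29·28.8 + 0.28·19.6 = 66.181.
Var(X) = E[X²] − (E[X])² = 66.181 − 40.221 = 25.9601.

25.960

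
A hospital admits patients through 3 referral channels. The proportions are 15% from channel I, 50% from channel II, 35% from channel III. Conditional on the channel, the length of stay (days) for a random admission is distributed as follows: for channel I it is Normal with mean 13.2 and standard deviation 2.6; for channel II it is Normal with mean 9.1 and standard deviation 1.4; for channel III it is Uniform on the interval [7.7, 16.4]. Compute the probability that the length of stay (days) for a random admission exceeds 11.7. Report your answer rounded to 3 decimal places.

0.313

Conditional on each channel, P(X > 11.7): I: 0.718004; II: 0.0316454; III: 0.54023.
By total probability, P(X > 11.7) = 0.15·0.718004 + 0.5·0.0316454 + 0.35·0.54023 = 0.312604.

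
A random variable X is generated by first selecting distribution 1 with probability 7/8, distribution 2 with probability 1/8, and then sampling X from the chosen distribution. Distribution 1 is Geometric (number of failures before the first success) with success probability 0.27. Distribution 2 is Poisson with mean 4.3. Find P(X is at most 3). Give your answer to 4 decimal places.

0.6737

Conditional on each component, P(X ≤ 3): 1: 0.716018; 2: 0.377154.
By total probability, P(X ≤ 3) = 0.875·0.716018 + 0.125·0.377154 = 0.67366.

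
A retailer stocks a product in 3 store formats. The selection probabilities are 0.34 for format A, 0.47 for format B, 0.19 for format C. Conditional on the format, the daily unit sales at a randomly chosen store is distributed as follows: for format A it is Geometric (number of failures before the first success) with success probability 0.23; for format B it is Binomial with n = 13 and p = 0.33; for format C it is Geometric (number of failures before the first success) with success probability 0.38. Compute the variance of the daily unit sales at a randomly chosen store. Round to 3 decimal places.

Per component, A: μ=3.34783, E[X²]=25.7637; B: μ=4.29, E[X²]=21.2784; C: μ=1.63158, E[X²]=6.95568.
E[X] = 0.34·3.34783 + 0.47·4.29 + 0.19·1.63158 = 3.46456.
E[X²] = 0.34·25.7637 + 0.47·21.2784 + 0.19·6.95568 = 20.0821.
Var(X) = E[X²] − (E[X])² = 20.0821 − 12.0032 = 8.0789.

8.079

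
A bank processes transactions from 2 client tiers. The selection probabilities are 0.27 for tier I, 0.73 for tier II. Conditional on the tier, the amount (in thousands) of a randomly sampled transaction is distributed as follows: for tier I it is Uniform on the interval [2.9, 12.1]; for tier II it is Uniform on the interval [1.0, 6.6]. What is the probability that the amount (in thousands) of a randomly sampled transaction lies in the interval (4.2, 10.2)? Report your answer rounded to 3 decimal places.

Conditional on each tier, P(4.2 < X < 10.2): I: 0.652174; II: 0.428571.
By total probability, P(4.2 < X < 10.2) = 0.27·0.652174 + 0.73·0.428571 = 0.488944.

0.489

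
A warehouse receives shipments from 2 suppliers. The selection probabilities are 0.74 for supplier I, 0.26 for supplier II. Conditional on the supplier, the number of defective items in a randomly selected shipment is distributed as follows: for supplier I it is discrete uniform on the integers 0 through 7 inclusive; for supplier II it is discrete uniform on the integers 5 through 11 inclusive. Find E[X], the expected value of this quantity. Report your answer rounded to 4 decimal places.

4.6700

Component means — I: 3.5; II: 8.
E[X] = 0.74·3.5 + 0.26·8 = 4.67.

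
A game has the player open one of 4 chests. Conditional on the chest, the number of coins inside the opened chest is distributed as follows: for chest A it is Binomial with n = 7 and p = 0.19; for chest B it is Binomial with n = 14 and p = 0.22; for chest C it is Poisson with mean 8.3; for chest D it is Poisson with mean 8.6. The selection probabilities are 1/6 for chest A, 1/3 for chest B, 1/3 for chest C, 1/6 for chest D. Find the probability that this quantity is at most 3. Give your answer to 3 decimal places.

0.388

Conditional on each chest, P(X ≤ 3): A: 0.972072; B: 0.628066; C: 0.0345545; D: 0.0280926.
By total probability, P(X ≤ 3) = 0.166667·0.972072 + 0.333333·0.628066 + 0.333333·0.0345545 + 0.166667·0.0280926 = 0.387568.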